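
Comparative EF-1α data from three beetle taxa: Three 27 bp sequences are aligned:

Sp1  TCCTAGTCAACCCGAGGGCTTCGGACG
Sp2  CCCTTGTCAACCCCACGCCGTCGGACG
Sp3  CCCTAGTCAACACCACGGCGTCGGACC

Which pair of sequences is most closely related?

Sp1–Sp2: 6/27 differ, p = 0.222, d = 0.264.
Sp1–Sp3: 6/27 differ, p = 0.222, d = 0.264.
Sp2–Sp3: 4/27 differ, p = 0.148, d = 0.165.
The smallest distance is between Sp2 and Sp3.

Sp2 and Sp3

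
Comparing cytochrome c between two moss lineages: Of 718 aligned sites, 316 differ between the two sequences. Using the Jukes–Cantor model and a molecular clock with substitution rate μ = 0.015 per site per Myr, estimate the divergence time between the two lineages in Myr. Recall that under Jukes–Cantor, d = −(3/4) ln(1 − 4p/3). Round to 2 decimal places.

22.10

p = 316/718 ≈ 0.440111.
d = −(3/4) ln(1 − 4p/3) = −0.75 ln(1 − 0.586815) = −0.75 ln(0.413185)
  = −0.75 × (-0.883860) = 0.662895 substitutions/site.
Under a molecular clock d = 2μt, so t = d/(2μ) = 0.662895 / (2 × 0.015) = 22.10 Myr.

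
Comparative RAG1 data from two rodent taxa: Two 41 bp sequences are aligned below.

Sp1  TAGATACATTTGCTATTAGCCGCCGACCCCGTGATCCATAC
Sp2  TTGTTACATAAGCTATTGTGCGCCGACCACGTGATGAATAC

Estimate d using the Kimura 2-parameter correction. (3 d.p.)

0.301

Of 41 sites, 1 differences are transitions and 9 are transversions, so P = 1/41 ≈ 0.02439 and Q = 9/41 ≈ 0.219512.
Under the Kimura two-parameter model, d = −½ ln(1 − 2P − Q) − ¼ ln(1 − 2Q).
1 − 2P − Q = 0.731708, giving −½ ln(0.731708) = 0.156187.
1 − 2Q = 0.560976, giving −¼ ln(0.560976) = 0.144519.
d = 0.156187 + 0.144519 = 0.300706.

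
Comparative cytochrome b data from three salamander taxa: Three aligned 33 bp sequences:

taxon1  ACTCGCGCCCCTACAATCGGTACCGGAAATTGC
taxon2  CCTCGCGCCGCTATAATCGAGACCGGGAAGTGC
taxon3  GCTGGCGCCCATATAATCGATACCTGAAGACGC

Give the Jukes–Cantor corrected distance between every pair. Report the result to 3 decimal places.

d(taxon1,taxon2) = 0.249, d(taxon1,taxon3) = 0.339, d(taxon2,taxon3) = 0.388

taxon1–taxon2: 7/33 sites differ → p ≈ 0.212121, d = −0.75 ln(1 − 0.282828) = 0.249330 ≈ 0.249.
taxon1–taxon3: 9/33 sites differ → p ≈ 0.272727, d = −0.75 ln(1 − 0.363636) = 0.338988 ≈ 0.339.
taxon2–taxon3: 10/33 sites differ → p ≈ 0.30303, d = −0.75 ln(1 − 0.40404) = 0.388186 ≈ 0.388.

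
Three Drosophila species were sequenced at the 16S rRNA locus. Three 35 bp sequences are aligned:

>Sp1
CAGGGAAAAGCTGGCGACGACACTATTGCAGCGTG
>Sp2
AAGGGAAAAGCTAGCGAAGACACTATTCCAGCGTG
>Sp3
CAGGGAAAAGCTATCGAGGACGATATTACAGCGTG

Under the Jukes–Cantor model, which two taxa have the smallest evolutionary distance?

Sp1 and Sp2

Sp1–Sp2: 4/35 differ, p = 0.114, d = 0.124.
Sp1–Sp3: 6/35 differ, p = 0.171, d = 0.195.
Sp2–Sp3: 6/35 differ, p = 0.171, d = 0.195.
The smallest distance is between Sp1 and Sp2.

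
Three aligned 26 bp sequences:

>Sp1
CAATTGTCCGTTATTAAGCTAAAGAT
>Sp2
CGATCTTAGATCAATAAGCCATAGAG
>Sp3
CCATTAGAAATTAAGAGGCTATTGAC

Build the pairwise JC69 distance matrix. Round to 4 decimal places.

d(Sp1,Sp2) = 0.6228, d(Sp1,Sp3) = 0.7166, d(Sp2,Sp3) = 0.6228

Sp1–Sp2: 11/26 sites differ → p ≈ 0.423077, d = −0.75 ln(1 − 0.564103) = 0.622762 ≈ 0.6228.
Sp1–Sp3: 12/26 sites differ → p ≈ 0.461538, d = −0.75 ln(1 − 0.615384) = 0.716632 ≈ 0.7166.
Sp2–Sp3: 11/26 sites differ → p ≈ 0.423077, d = −0.75 ln(1 − 0.564103) = 0.622762 ≈ 0.6228.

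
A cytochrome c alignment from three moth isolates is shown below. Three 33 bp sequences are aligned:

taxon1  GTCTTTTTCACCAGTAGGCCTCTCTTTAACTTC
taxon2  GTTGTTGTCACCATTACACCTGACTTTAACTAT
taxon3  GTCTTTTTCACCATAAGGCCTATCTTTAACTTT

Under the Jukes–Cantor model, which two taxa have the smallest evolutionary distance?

taxon1–taxon2: 10/33 differ, p = 0.303, d = 0.388.
taxon1–taxon3: 4/33 differ, p = 0.121, d = 0.132.
taxon2–taxon3: 9/33 differ, p = 0.273, d = 0.339.
The smallest distance is between taxon1 and taxon3.

taxon1 and taxon3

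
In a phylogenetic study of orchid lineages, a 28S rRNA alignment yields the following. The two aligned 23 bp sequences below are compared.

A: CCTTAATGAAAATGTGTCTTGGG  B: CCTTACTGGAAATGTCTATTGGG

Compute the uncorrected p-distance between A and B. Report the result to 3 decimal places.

The sequences differ at 4 of 23 positions (sites 6, 9, 16, 18).
p = 4/23 = 0.173913… ≈ 0.174 (to 3 d.p.).

0.174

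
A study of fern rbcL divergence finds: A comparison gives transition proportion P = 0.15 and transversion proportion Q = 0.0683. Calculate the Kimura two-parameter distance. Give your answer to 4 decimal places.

Under the Kimura two-parameter model, d = −½ ln(1 − 2P − Q) − ¼ ln(1 − 2Q).
1 − 2P − Q = 0.6317, giving −½ ln(0.6317) = 0.229670.
1 − 2Q = 0.8634, giving −¼ ln(0.8634) = 0.036719.
d = 0.229670 + 0.036719 = 0.266389.

0.2664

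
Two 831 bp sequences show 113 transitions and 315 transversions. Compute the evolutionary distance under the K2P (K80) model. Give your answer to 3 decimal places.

P = 113/831 ≈ 0.135981 and Q = 315/831 ≈ 0.379061.
Under the Kimura two-parameter model, d = −½ ln(1 − 2P − Q) − ¼ ln(1 − 2Q).
1 − 2P − Q = 0.348977, giving −½ ln(0.348977) = 0.526375.
1 − 2Q = 0.241878, giving −¼ ln(0.241878) = 0.354830.
d = 0.526375 + 0.354830 = 0.881205.

0.881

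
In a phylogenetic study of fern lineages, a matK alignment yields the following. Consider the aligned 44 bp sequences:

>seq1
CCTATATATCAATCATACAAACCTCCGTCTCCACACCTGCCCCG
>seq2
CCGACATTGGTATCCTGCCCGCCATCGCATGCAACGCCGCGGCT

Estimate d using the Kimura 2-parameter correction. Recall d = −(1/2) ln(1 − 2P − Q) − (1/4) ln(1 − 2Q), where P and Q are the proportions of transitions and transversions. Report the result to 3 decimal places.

0.908

Of 44 sites, 6 differences are transitions and 17 are transversions, so P = 6/44 ≈ 0.136364 and Q = 17/44 ≈ 0.386364.
Under the Kimura two-parameter model, d = −½ ln(1 − 2P − Q) − ¼ ln(1 − 2Q).
1 − 2P − Q = 0.340908, giving −½ ln(0.340908) = 0.538071.
1 − 2Q = 0.227272, giving −¼ ln(0.227272) = 0.370402.
d = 0.538071 + 0.370402 = 0.908473.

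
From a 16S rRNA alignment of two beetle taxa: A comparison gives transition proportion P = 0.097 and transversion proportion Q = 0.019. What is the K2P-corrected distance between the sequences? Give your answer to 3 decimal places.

0.129

Under the Kimura two-parameter model, d = −½ ln(1 − 2P − Q) − ¼ ln(1 − 2Q).
1 − 2P − Q = 0.787, giving −½ ln(0.787) = 0.119764.
1 − 2Q = 0.962, giving −¼ ln(0.962) = 0.009685.
d = 0.119764 + 0.009685 = 0.129449.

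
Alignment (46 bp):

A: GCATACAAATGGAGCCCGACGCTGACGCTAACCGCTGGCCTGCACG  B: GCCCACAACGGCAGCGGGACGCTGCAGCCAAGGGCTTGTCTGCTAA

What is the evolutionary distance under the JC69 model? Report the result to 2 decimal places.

The sequences differ at 17 of 46 sites, so p = 17/46 ≈ 0.369565.
d = −(3/4) ln(1 − 4p/3) = −0.75 ln(1 − 0.492753) = −0.75 ln(0.507247)
  = −0.75 × (-0.678757) = 0.509068 substitutions/site.

0.51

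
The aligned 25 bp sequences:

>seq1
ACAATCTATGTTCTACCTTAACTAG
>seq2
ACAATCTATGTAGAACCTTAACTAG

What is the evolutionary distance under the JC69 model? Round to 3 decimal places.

0.131

The sequences differ at 3 of 25 sites (12, 13, 14), so p = 3/25 = 0.12.
d = −(3/4) ln(1 − 4p/3) = −0.75 ln(1 − 0.16) = −0.75 ln(0.84)
  = −0.75 × (-0.174353) = 0.130765 substitutions/site.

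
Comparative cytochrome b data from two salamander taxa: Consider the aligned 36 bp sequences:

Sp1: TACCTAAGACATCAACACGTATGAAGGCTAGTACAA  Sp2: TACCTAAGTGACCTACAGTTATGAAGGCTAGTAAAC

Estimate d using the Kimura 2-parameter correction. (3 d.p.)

Of 36 sites, 1 differences are transitions and 7 are transversions, so P = 1/36 ≈ 0.027778 and Q = 7/36 ≈ 0.194444.
Under the Kimura two-parameter model, d = −½ ln(1 − 2P − Q) − ¼ ln(1 − 2Q).
1 − 2P − Q = 0.75, giving −½ ln(0.75) = 0.143841.
1 − 2Q = 0.611112, giving −¼ ln(0.611112) = 0.123119.
d = 0.143841 + 0.123119 = 0.266960.

0.267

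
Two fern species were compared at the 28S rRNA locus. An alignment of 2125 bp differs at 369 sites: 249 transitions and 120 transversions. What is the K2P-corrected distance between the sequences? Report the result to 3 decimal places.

P = 249/2125 ≈ 0.117176 and Q = 120/2125 ≈ 0.056471.
Under the Kimura two-parameter model, d = −½ ln(1 − 2P − Q) − ¼ ln(1 − 2Q).
1 − 2P − Q = 0.709177, giving −½ ln(0.709177) = 0.171825.
1 − 2Q = 0.887058, giving −¼ ln(0.887058) = 0.029961.
d = 0.171825 + 0.029961 = 0.201786.

0.202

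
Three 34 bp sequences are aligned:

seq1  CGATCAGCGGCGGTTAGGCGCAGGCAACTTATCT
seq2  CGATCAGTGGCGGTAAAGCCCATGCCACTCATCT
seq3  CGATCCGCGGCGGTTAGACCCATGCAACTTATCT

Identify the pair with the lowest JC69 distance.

seq1 and seq3

seq1–seq2: 7/34 differ, p = 0.206, d = 0.241.
seq1–seq3: 4/34 differ, p = 0.118, d = 0.128.
seq2–seq3: 7/34 differ, p = 0.206, d = 0.241.
The smallest distance is between seq1 and seq3.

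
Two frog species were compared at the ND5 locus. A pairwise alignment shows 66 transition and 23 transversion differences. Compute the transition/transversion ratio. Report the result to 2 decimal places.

2.87

R = 66/23 = 2.869565… ≈ 2.87 (to 2 d.p.).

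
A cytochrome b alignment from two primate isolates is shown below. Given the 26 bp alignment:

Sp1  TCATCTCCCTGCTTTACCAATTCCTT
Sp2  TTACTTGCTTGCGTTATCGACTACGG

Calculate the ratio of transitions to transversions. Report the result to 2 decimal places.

1.40

Transitions are A↔G and C↔T; transversions are all other mismatches.
Transitions: 7. Transversions: 5.
R = 7/5 = 1.40.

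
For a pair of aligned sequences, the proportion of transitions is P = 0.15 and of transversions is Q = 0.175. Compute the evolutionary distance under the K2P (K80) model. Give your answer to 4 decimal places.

Under the Kimura two-parameter model, d = −½ ln(1 − 2P − Q) − ¼ ln(1 − 2Q).
1 − 2P − Q = 0.525, giving −½ ln(0.525) = 0.322179.
1 − 2Q = 0.65, giving −¼ ln(0.65) = 0.107696.
d = 0.322179 + 0.107696 = 0.429875.

0.4299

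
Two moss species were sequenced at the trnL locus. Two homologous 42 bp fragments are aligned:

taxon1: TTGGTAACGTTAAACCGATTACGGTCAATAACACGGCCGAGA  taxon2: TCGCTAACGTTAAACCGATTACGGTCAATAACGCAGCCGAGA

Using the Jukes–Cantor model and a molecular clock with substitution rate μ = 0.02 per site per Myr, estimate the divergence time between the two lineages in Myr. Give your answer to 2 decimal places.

2.55

The sequences differ at 4 of 42 sites (2, 4, 33, 35), so p = 4/42 ≈ 0.095238.
d = −(3/4) ln(1 − 4p/3) = −0.75 ln(1 − 0.126984) = −0.75 ln(0.873016)
  = −0.75 × (-0.135801) = 0.101851 substitutions/site.
Under a molecular clock d = 2μt, so t = d/(2μ) = 0.101851 / (2 × 0.02) = 2.55 Myr.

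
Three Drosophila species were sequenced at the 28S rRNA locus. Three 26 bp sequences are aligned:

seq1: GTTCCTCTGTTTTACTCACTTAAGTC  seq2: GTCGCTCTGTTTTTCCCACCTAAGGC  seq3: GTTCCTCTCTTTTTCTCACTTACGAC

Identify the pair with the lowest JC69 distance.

seq1–seq2: 6/26 differ, p = 0.231, d = 0.276.
seq1–seq3: 4/26 differ, p = 0.154, d = 0.172.
seq2–seq3: 7/26 differ, p = 0.269, d = 0.334.
The smallest distance is between seq1 and seq3.

seq1 and seq3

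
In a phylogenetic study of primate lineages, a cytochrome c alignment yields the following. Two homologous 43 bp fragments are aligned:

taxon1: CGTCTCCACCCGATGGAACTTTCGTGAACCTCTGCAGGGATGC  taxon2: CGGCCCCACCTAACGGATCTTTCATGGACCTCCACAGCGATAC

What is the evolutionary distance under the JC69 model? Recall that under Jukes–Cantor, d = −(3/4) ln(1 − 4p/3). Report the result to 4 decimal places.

0.3490

The sequences differ at 12 of 43 sites, so p = 12/43 ≈ 0.27907.
d = −(3/4) ln(1 − 4p/3) = −0.75 ln(1 − 0.372093) = −0.75 ln(0.627907)
  = −0.75 × (-0.465363) = 0.349022 substitutions/site.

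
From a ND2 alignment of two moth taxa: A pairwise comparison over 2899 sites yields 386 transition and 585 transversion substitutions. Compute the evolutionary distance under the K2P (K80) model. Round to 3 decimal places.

0.445

P = 386/2899 ≈ 0.133149 and Q = 585/2899 ≈ 0.201794.
Under the Kimura two-parameter model, d = −½ ln(1 − 2P − Q) − ¼ ln(1 − 2Q).
1 − 2P − Q = 0.531908, giving −½ ln(0.531908) = 0.315642.
1 − 2Q = 0.596412, giving −¼ ln(0.596412) = 0.129206.
d = 0.315642 + 0.129206 = 0.444848.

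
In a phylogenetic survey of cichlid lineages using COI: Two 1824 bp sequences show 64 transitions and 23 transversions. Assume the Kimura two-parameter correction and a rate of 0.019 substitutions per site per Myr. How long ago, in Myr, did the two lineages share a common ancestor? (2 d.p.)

1.31

P = 64/1824 ≈ 0.035088 and Q = 23/1824 ≈ 0.01261.
Under the Kimura two-parameter model, d = −½ ln(1 − 2P − Q) − ¼ ln(1 − 2Q).
1 − 2P − Q = 0.917214, giving −½ ln(0.917214) = 0.043207.
1 − 2Q = 0.97478, giving −¼ ln(0.97478) = 0.006386.
d = 0.043207 + 0.006386 = 0.049593.
Under a molecular clock d = 2μt, so t = d/(2μ) = 0.049593 / (2 × 0.019) = 1.31 Myr.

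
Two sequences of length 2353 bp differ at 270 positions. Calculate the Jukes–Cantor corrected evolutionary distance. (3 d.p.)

p = 270/2353 ≈ 0.114747.
d = −(3/4) ln(1 − 4p/3) = −0.75 ln(1 − 0.152996) = −0.75 ln(0.847004)
  = −0.75 × (-0.166050) = 0.124538 substitutions/site.

0.125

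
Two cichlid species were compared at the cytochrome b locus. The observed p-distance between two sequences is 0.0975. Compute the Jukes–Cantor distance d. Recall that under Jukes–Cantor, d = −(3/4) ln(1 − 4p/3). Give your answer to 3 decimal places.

0.104

d = −(3/4) ln(1 − 4p/3) = −0.75 ln(1 − 0.13) = −0.75 ln(0.87)
  = −0.75 × (-0.139262) = 0.104447 substitutions/site.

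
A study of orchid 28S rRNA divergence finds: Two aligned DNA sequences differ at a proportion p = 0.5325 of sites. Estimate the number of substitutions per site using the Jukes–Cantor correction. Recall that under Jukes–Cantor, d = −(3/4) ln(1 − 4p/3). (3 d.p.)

0.928

d = −(3/4) ln(1 − 4p/3) = −0.75 ln(1 − 0.71) = −0.75 ln(0.29)
  = −0.75 × (-1.237874) = 0.928406 substitutions/site.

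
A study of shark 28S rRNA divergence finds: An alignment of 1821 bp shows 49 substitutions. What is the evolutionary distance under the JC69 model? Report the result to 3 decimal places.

p = 49/1821 ≈ 0.026908.
d = −(3/4) ln(1 − 4p/3) = −0.75 ln(1 − 0.035877) = −0.75 ln(0.964123)
  = −0.75 × (-0.036536) = 0.027402 substitutions/site.

0.027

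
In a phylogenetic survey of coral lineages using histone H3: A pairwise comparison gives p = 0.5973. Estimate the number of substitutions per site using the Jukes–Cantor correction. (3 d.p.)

1.194

d = −(3/4) ln(1 − 4p/3) = −0.75 ln(1 − 0.7964) = −0.75 ln(0.2036)
  = −0.75 × (-1.591598) = 1.193699 substitutions/site.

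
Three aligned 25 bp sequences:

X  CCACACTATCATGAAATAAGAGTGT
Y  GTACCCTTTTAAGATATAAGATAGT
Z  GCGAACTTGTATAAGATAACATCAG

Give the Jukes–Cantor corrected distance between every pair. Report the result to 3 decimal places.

X–Y: 9/25 sites differ → p = 0.36, d = −0.75 ln(1 − 0.48) = 0.490445 ≈ 0.490.
X–Z: 13/25 sites differ → p = 0.52, d = −0.75 ln(1 − 0.693333) = 0.886495 ≈ 0.886.
Y–Z: 12/25 sites differ → p = 0.48, d = −0.75 ln(1 − 0.64) = 0.766238 ≈ 0.766.

d(X,Y) = 0.490, d(X,Z) = 0.886, d(Y,Z) = 0.766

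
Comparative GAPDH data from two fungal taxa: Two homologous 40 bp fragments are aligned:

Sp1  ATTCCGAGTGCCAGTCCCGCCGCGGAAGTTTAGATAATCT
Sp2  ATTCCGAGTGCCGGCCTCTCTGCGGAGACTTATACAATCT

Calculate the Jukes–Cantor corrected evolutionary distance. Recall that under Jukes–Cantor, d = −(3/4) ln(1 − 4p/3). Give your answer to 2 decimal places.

0.30

The sequences differ at 10 of 40 sites (13, 15, 17, 19, 21, 27, 28, 29, 33, 35), so p = 10/40 = 0.25.
d = −(3/4) ln(1 − 4p/3) = −0.75 ln(1 − 0.333333) = −0.75 ln(0.666667)
  = −0.75 × (-0.405465) = 0.304099 substitutions/site.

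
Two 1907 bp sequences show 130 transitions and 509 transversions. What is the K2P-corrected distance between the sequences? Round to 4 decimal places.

P = 130/1907 ≈ 0.06817 and Q = 509/1907 ≈ 0.266911.
Under the Kimura two-parameter model, d = −½ ln(1 − 2P − Q) − ¼ ln(1 − 2Q).
1 − 2P − Q = 0.596749, giving −½ ln(0.596749) = 0.258129.
1 − 2Q = 0.466178, giving −¼ ln(0.466178) = 0.190797.
d = 0.258129 + 0.190797 = 0.448926.

0.4489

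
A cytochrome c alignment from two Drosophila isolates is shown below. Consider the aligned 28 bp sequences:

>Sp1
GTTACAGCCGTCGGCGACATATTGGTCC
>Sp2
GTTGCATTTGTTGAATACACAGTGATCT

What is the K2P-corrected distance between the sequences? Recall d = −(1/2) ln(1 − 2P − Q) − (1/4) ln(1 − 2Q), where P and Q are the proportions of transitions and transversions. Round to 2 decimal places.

Of 28 sites, 8 differences are transitions and 4 are transversions, so P = 8/28 ≈ 0.285714 and Q = 4/28 ≈ 0.142857.
Under the Kimura two-parameter model, d = −½ ln(1 − 2P − Q) − ¼ ln(1 − 2Q).
1 − 2P − Q = 0.285715, giving −½ ln(0.285715) = 0.626380.
1 − 2Q = 0.714286, giving −¼ ln(0.714286) = 0.084118.
d = 0.626380 + 0.084118 = 0.710498.

0.71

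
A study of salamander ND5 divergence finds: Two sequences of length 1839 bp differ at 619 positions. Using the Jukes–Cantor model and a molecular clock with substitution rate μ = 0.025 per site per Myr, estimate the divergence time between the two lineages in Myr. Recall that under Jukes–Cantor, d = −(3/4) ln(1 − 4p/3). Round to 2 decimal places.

8.93

p = 619/1839 ≈ 0.336596.
d = −(3/4) ln(1 − 4p/3) = −0.75 ln(1 − 0.448795) = −0.75 ln(0.551205)
  = −0.75 × (-0.595648) = 0.446736 substitutions/site.
Under a molecular clock d = 2μt, so t = d/(2μ) = 0.446736 / (2 × 0.025) = 8.93 Myr.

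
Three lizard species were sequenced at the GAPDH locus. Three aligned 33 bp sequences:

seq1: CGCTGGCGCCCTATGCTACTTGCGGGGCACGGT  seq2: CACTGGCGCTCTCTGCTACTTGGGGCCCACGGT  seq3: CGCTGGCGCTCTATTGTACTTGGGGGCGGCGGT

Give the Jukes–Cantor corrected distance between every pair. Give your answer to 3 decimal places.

d(seq1,seq2) = 0.208, d(seq1,seq3) = 0.249, d(seq2,seq3) = 0.249

seq1–seq2: 6/33 sites differ → p ≈ 0.181818, d = −0.75 ln(1 − 0.242424) = 0.208224 ≈ 0.208.
seq1–seq3: 7/33 sites differ → p ≈ 0.212121, d = −0.75 ln(1 − 0.282828) = 0.249330 ≈ 0.249.
seq2–seq3: 7/33 sites differ → p ≈ 0.212121, d = −0.75 ln(1 − 0.282828) = 0.249330 ≈ 0.249.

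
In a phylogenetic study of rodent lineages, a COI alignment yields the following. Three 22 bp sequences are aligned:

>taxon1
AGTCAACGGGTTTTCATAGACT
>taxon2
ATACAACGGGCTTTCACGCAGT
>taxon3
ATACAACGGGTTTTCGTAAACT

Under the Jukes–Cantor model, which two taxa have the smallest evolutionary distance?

taxon1–taxon2: 7/22 differ, p = 0.318, d = 0.414.
taxon1–taxon3: 4/22 differ, p = 0.182, d = 0.208.
taxon2–taxon3: 6/22 differ, p = 0.273, d = 0.339.
The smallest distance is between taxon1 and taxon3.

taxon1 and taxon3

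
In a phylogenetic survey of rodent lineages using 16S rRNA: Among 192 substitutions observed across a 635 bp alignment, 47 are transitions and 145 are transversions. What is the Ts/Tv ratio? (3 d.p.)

0.324

R = 47/145 = 0.324137… ≈ 0.324 (to 3 d.p.).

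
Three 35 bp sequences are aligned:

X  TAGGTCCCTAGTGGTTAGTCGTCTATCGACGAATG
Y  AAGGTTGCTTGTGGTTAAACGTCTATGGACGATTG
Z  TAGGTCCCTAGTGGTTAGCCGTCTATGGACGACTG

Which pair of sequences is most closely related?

X–Y: 8/35 differ, p = 0.229, d = 0.273.
X–Z: 3/35 differ, p = 0.086, d = 0.091.
Y–Z: 7/35 differ, p = 0.200, d = 0.233.
The smallest distance is between X and Z.

X and Z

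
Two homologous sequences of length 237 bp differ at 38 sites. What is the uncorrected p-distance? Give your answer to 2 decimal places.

p = 38/237 = 0.160337… ≈ 0.16 (to 2 d.p.).

0.16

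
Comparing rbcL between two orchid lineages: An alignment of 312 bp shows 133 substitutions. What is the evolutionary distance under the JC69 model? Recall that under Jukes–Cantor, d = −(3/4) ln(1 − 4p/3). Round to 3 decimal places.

0.630

p = 133/312 ≈ 0.426282.
d = −(3/4) ln(1 − 4p/3) = −0.75 ln(1 − 0.568376) = −0.75 ln(0.431624)
  = −0.75 × (-0.840200) = 0.630150 substitutions/site.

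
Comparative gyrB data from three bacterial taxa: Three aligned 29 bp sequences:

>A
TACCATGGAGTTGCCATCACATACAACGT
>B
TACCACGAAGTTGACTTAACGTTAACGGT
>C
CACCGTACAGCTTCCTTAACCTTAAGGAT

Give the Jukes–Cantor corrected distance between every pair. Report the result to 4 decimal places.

A–B: 10/29 sites differ → p ≈ 0.344828, d = −0.75 ln(1 − 0.459771) = 0.461822 ≈ 0.4618.
A–C: 14/29 sites differ → p ≈ 0.482759, d = −0.75 ln(1 − 0.643679) = 0.773942 ≈ 0.7739.
B–C: 11/29 sites differ → p ≈ 0.37931, d = −0.75 ln(1 − 0.505747) = 0.528531 ≈ 0.5285.

d(A,B) = 0.4618, d(A,C) = 0.7739, d(B,C) = 0.5285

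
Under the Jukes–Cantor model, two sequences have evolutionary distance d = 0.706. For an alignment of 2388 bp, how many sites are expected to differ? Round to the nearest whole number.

1092

Invert JC69: p = (3/4)(1 − e^(−4d/3)) = 0.75 × (1 − e^(-0.941333)) = 0.75 × (1 − 0.390107) = 0.457420.
Expected differing sites = pL ≈ 0.457420 × 2388 = 1092.31896 ≈ 1092.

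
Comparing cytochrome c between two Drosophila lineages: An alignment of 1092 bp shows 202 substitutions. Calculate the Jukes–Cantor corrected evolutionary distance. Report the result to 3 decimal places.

0.212

p = 202/1092 ≈ 0.184982.
d = −(3/4) ln(1 − 4p/3) = −0.75 ln(1 − 0.246643) = −0.75 ln(0.753357)
  = −0.75 × (-0.283216) = 0.212412 substitutions/site.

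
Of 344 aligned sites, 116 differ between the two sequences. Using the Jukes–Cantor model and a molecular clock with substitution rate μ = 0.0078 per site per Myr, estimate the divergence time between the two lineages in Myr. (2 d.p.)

p = 116/344 ≈ 0.337209.
d = −(3/4) ln(1 − 4p/3) = −0.75 ln(1 − 0.449612) = −0.75 ln(0.550388)
  = −0.75 × (-0.597132) = 0.447849 substitutions/site.
Under a molecular clock d = 2μt, so t = d/(2μ) = 0.447849 / (2 × 0.0078) = 28.71 Myr.

28.71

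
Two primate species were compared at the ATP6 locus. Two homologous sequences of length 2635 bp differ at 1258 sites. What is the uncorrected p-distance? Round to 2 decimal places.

p = 1258/2635 = 0.477419… ≈ 0.48 (to 2 d.p.).

0.48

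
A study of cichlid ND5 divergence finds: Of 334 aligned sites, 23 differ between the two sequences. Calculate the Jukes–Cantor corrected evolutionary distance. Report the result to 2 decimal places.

p = 23/334 ≈ 0.068862.
d = −(3/4) ln(1 − 4p/3) = −0.75 ln(1 − 0.091816) = −0.75 ln(0.908184)
  = −0.75 × (-0.096308) = 0.072231 substitutions/site.

0.07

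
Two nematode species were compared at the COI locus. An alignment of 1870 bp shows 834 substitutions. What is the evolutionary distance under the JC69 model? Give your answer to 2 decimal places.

p = 834/1870 ≈ 0.445989.
d = −(3/4) ln(1 − 4p/3) = −0.75 ln(1 − 0.594652) = −0.75 ln(0.405348)
  = −0.75 × (-0.903009) = 0.677257 substitutions/site.

0.68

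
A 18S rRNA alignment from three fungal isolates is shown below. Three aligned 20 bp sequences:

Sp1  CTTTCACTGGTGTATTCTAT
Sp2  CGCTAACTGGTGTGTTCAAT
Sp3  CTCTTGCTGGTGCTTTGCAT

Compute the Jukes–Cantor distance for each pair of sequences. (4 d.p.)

Sp1–Sp2: 5/20 sites differ → p = 0.25, d = −0.75 ln(1 − 0.333333) = 0.304098 ≈ 0.3041.
Sp1–Sp3: 7/20 sites differ → p = 0.35, d = −0.75 ln(1 − 0.466667) = 0.471457 ≈ 0.4715.
Sp2–Sp3: 7/20 sites differ → p = 0.35, d = −0.75 ln(1 − 0.466667) = 0.471457 ≈ 0.4715.

d(Sp1,Sp2) = 0.3041, d(Sp1,Sp3) = 0.4715, d(Sp2,Sp3) = 0.4715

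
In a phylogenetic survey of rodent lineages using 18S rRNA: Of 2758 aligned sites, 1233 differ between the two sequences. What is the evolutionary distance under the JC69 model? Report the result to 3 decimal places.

p = 1233/2758 ≈ 0.447063.
d = −(3/4) ln(1 − 4p/3) = −0.75 ln(1 − 0.596084) = −0.75 ln(0.403916)
  = −0.75 × (-0.906548) = 0.679911 substitutions/site.

0.680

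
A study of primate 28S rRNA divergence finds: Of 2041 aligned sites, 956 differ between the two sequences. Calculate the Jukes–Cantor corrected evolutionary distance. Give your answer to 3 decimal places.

0.735

p = 956/2041 ≈ 0.468398.
d = −(3/4) ln(1 − 4p/3) = −0.75 ln(1 − 0.624531) = −0.75 ln(0.375469)
  = −0.75 × (-0.979579) = 0.734684 substitutions/site.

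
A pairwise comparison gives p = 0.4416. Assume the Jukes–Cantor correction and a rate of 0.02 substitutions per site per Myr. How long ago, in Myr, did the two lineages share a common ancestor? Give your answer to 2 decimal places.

d = −(3/4) ln(1 − 4p/3) = −0.75 ln(1 − 0.5888) = −0.75 ln(0.4112)
  = −0.75 × (-0.888676) = 0.666507 substitutions/site.
Under a molecular clock d = 2μt, so t = d/(2μ) = 0.666507 / (2 × 0.02) = 16.66 Myr.

16.66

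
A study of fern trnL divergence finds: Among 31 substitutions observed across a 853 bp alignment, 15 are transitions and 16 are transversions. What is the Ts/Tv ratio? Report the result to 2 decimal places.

0.94

R = 15/16 = 0.9375 ≈ 0.94 (to 2 d.p.).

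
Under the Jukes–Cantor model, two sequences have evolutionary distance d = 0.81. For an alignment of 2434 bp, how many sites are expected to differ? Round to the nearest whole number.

Invert JC69: p = (3/4)(1 − e^(−4d/3)) = 0.75 × (1 − e^(-1.08)) = 0.75 × (1 − 0.339596) = 0.495303.
Expected differing sites = pL ≈ 0.495303 × 2434 = 1205.567502 ≈ 1206.

1206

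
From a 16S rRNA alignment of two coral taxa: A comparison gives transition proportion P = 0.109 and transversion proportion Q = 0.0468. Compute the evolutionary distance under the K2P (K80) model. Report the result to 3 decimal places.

0.178

Under the Kimura two-parameter model, d = −½ ln(1 − 2P − Q) − ¼ ln(1 − 2Q).
1 − 2P − Q = 0.7352, giving −½ ln(0.7352) = 0.153806.
1 − 2Q = 0.9064, giving −¼ ln(0.9064) = 0.024569.
d = 0.153806 + 0.024569 = 0.178375.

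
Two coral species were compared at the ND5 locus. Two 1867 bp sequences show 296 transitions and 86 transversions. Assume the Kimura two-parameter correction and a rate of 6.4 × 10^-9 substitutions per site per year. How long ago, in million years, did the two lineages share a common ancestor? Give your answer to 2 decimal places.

19.51

P = 296/1867 ≈ 0.158543 and Q = 86/1867 ≈ 0.046063.
Under the Kimura two-parameter model, d = −½ ln(1 − 2P − Q) − ¼ ln(1 − 2Q).
1 − 2P − Q = 0.636851, giving −½ ln(0.636851) = 0.225610.
1 − 2Q = 0.907874, giving −¼ ln(0.907874) = 0.024162.
d = 0.225610 + 0.024162 = 0.249772.
Under a molecular clock d = 2μt, so t = d/(2μ) = 0.249772 / (2 × 6.4 × 10^-9) = 19.51 million years.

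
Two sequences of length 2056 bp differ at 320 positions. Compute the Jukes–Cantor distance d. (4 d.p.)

p = 320/2056 ≈ 0.155642.
d = −(3/4) ln(1 − 4p/3) = −0.75 ln(1 − 0.207523) = −0.75 ln(0.792477)
  = −0.75 × (-0.232592) = 0.174444 substitutions/site.

0.1744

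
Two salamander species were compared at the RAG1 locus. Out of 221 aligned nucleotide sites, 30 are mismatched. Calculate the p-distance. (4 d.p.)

0.1357

p = 30/221 = 0.135746… ≈ 0.1357 (to 4 d.p.).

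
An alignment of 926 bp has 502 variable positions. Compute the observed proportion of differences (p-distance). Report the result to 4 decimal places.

0.5421

p = 502/926 = 0.542116… ≈ 0.5421 (to 4 d.p.).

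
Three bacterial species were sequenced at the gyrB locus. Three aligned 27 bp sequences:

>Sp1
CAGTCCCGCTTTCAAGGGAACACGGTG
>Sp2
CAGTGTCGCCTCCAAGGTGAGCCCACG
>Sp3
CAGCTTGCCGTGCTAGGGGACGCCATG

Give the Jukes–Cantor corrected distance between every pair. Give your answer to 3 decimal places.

Sp1–Sp2: 11/27 sites differ → p ≈ 0.407407, d = −0.75 ln(1 − 0.543209) = 0.587647 ≈ 0.588.
Sp1–Sp3: 12/27 sites differ → p ≈ 0.444444, d = −0.75 ln(1 − 0.592592) = 0.673455 ≈ 0.673.
Sp2–Sp3: 11/27 sites differ → p ≈ 0.407407, d = −0.75 ln(1 − 0.543209) = 0.587647 ≈ 0.588.

d(Sp1,Sp2) = 0.588, d(Sp1,Sp3) = 0.673, d(Sp2,Sp3) = 0.588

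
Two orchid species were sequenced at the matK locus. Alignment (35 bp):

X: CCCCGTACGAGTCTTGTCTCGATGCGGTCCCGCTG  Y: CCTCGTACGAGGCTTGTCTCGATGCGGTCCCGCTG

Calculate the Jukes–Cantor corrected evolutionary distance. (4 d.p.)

0.0594

The sequences differ at 2 of 35 sites (3, 12), so p = 2/35 ≈ 0.057143.
d = −(3/4) ln(1 − 4p/3) = −0.75 ln(1 − 0.076191) = −0.75 ln(0.923809)
  = −0.75 × (-0.079250) = 0.059438 substitutions/site.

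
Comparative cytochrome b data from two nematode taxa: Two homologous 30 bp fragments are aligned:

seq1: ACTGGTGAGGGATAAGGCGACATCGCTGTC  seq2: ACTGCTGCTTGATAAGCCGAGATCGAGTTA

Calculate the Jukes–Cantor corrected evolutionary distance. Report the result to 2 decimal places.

0.44

The sequences differ at 10 of 30 sites (5, 8, 9, 10, 17, 21, 26, 27, 28, 30), so p = 10/30 ≈ 0.333333.
d = −(3/4) ln(1 − 4p/3) = −0.75 ln(1 − 0.444444) = −0.75 ln(0.555556)
  = −0.75 × (-0.587786) = 0.440840 substitutions/site.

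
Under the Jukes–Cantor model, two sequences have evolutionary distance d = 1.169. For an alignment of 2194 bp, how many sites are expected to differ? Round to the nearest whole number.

Invert JC69: p = (3/4)(1 − e^(−4d/3)) = 0.75 × (1 − e^(-1.558667)) = 0.75 × (1 − 0.210416) = 0.592188.
Expected differing sites = pL ≈ 0.592188 × 2194 = 1299.260472 ≈ 1299.

1299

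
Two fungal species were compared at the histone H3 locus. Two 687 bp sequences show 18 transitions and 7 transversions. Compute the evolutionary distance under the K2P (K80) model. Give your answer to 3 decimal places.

0.037

P = 18/687 ≈ 0.026201 and Q = 7/687 ≈ 0.010189.
Under the Kimura two-parameter model, d = −½ ln(1 − 2P − Q) − ¼ ln(1 − 2Q).
1 − 2P − Q = 0.937409, giving −½ ln(0.937409) = 0.032318.
1 − 2Q = 0.979622, giving −¼ ln(0.979622) = 0.005147.
d = 0.032318 + 0.005147 = 0.037465.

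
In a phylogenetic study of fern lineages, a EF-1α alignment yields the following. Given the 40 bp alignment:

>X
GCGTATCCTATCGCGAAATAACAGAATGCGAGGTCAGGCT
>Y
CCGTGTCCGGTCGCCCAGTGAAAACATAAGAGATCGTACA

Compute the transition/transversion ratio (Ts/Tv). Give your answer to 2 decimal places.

Transitions are A↔G and C↔T; transversions are all other mismatches.
Transitions: 9. Transversions: 9.
R = 9/9 = 1.00.

1.00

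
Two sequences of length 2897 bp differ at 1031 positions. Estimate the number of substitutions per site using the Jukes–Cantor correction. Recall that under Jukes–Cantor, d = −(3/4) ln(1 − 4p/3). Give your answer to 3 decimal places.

0.483

p = 1031/2897 ≈ 0.355885.
d = −(3/4) ln(1 − 4p/3) = −0.75 ln(1 − 0.474513) = −0.75 ln(0.525487)
  = −0.75 × (-0.643430) = 0.482573 substitutions/site.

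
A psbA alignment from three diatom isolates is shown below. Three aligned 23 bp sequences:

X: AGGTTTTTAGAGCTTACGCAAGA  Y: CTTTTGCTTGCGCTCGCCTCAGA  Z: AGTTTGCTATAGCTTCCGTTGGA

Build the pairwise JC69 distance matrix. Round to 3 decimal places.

d(X,Y) = 0.892, d(X,Z) = 0.467, d(Y,Z) = 0.650

X–Y: 12/23 sites differ → p ≈ 0.521739, d = −0.75 ln(1 − 0.695652) = 0.892188 ≈ 0.892.
X–Z: 8/23 sites differ → p ≈ 0.347826, d = −0.75 ln(1 − 0.463768) = 0.467391 ≈ 0.467.
Y–Z: 10/23 sites differ → p ≈ 0.434783, d = −0.75 ln(1 − 0.579711) = 0.650110 ≈ 0.650.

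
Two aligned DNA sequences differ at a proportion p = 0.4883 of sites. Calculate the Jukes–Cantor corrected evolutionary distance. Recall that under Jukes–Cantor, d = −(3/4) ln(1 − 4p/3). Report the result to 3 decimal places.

0.790

d = −(3/4) ln(1 − 4p/3) = −0.75 ln(1 − 0.651067) = −0.75 ln(0.348933)
  = −0.75 × (-1.052875) = 0.789656 substitutions/site.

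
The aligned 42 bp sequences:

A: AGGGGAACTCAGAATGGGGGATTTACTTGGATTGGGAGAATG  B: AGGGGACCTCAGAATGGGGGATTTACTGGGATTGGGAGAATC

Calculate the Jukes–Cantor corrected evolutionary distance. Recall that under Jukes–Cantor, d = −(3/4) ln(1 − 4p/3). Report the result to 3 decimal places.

The sequences differ at 3 of 42 sites (7, 28, 42), so p = 3/42 ≈ 0.071429.
d = −(3/4) ln(1 − 4p/3) = −0.75 ln(1 − 0.095239) = −0.75 ln(0.904761)
  = −0.75 × (-0.100084) = 0.075063 substitutions/site.

0.075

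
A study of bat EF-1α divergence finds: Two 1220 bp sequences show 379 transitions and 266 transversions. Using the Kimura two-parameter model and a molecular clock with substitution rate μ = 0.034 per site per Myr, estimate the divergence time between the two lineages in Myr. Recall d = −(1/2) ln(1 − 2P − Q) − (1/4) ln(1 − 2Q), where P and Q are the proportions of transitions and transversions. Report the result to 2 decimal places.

P = 379/1220 ≈ 0.310656 and Q = 266/1220 ≈ 0.218033.
Under the Kimura two-parameter model, d = −½ ln(1 − 2P − Q) − ¼ ln(1 − 2Q).
1 − 2P − Q = 0.160655, giving −½ ln(0.160655) = 0.914248.
1 − 2Q = 0.563934, giving −¼ ln(0.563934) = 0.143205.
d = 0.914248 + 0.143205 = 1.057453.
Under a molecular clock d = 2μt, so t = d/(2μ) = 1.057453 / (2 × 0.034) = 15.55 Myr.

15.55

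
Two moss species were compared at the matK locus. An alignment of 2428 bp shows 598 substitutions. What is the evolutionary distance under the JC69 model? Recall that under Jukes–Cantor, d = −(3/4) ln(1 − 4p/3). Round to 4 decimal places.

0.2986

p = 598/2428 ≈ 0.246293.
d = −(3/4) ln(1 − 4p/3) = −0.75 ln(1 − 0.328391) = −0.75 ln(0.671609)
  = −0.75 × (-0.398079) = 0.298559 substitutions/site.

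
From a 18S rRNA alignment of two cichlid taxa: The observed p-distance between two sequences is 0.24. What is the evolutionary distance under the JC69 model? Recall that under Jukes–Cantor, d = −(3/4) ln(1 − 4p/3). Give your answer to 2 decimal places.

0.29

d = −(3/4) ln(1 − 4p/3) = −0.75 ln(1 − 0.32) = −0.75 ln(0.68)
  = −0.75 × (-0.385662) = 0.289247 substitutions/site.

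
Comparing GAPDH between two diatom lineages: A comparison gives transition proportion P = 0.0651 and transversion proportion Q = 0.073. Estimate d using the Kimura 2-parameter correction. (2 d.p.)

0.15

Under the Kimura two-parameter model, d = −½ ln(1 − 2P − Q) − ¼ ln(1 − 2Q).
1 − 2P − Q = 0.7968, giving −½ ln(0.7968) = 0.113576.
1 − 2Q = 0.854, giving −¼ ln(0.854) = 0.039456.
d = 0.113576 + 0.039456 = 0.153032.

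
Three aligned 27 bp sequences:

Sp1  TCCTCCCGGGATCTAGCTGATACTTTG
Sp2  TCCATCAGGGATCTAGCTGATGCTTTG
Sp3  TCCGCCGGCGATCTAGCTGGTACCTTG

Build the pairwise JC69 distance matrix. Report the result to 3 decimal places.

d(Sp1,Sp2) = 0.165, d(Sp1,Sp3) = 0.213, d(Sp2,Sp3) = 0.318

Sp1–Sp2: 4/27 sites differ → p ≈ 0.148148, d = −0.75 ln(1 − 0.197531) = 0.165047 ≈ 0.165.
Sp1–Sp3: 5/27 sites differ → p ≈ 0.185185, d = −0.75 ln(1 − 0.246913) = 0.212681 ≈ 0.213.
Sp2–Sp3: 7/27 sites differ → p ≈ 0.259259, d = −0.75 ln(1 − 0.345679) = 0.318118 ≈ 0.318.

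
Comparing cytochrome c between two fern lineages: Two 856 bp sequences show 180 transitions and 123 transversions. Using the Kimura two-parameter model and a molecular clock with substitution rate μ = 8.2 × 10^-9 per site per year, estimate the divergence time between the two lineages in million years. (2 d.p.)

30.49

P = 180/856 ≈ 0.21028 and Q = 123/856 ≈ 0.143692.
Under the Kimura two-parameter model, d = −½ ln(1 − 2P − Q) − ¼ ln(1 − 2Q).
1 − 2P − Q = 0.435748, giving −½ ln(0.435748) = 0.415346.
1 − 2Q = 0.712616, giving −¼ ln(0.712616) = 0.084703.
d = 0.415346 + 0.084703 = 0.500049.
Under a molecular clock d = 2μt, so t = d/(2μ) = 0.500049 / (2 × 8.2 × 10^-9) = 30.49 million years.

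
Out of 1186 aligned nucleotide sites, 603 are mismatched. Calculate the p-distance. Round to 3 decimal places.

p = 603/1186 = 0.508431… ≈ 0.508 (to 3 d.p.).

0.508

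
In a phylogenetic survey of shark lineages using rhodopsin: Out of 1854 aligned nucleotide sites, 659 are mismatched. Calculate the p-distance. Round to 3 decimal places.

0.355

p = 659/1854 = 0.355447… ≈ 0.355 (to 3 d.p.).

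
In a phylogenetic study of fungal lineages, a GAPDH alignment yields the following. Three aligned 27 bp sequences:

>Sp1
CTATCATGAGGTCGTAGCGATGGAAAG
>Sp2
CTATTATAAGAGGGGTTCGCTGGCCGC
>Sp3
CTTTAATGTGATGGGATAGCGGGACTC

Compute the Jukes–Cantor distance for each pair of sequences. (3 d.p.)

d(Sp1,Sp2) = 0.770, d(Sp1,Sp3) = 0.770, d(Sp2,Sp3) = 0.511

Sp1–Sp2: 13/27 sites differ → p ≈ 0.481481, d = −0.75 ln(1 − 0.641975) = 0.770364 ≈ 0.770.
Sp1–Sp3: 13/27 sites differ → p ≈ 0.481481, d = −0.75 ln(1 − 0.641975) = 0.770364 ≈ 0.770.
Sp2–Sp3: 10/27 sites differ → p ≈ 0.37037, d = −0.75 ln(1 − 0.493827) = 0.510658 ≈ 0.511.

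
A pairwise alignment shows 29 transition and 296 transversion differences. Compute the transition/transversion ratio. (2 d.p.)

0.10

R = 29/296 = 0.097972… ≈ 0.10 (to 2 d.p.).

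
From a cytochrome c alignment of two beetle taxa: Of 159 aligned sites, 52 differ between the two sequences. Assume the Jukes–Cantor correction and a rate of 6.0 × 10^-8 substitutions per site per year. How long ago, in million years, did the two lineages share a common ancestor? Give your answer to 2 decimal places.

3.58

p = 52/159 ≈ 0.327044.
d = −(3/4) ln(1 − 4p/3) = −0.75 ln(1 − 0.436059) = −0.75 ln(0.563941)
  = −0.75 × (-0.572806) = 0.429605 substitutions/site.
Under a molecular clock d = 2μt, so t = d/(2μ) = 0.429605 / (2 × 6.0 × 10^-8) = 3.58 million years.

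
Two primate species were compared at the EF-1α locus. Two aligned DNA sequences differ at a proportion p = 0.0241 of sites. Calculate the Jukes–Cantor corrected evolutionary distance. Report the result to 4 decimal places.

0.0245

d = −(3/4) ln(1 − 4p/3) = −0.75 ln(1 − 0.032133) = −0.75 ln(0.967867)
  = −0.75 × (-0.032661) = 0.024496 substitutions/site.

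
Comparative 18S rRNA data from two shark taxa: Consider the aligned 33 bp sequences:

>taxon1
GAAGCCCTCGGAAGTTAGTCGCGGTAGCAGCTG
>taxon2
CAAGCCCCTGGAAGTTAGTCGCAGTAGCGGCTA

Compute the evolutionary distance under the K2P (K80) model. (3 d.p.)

Of 33 sites, 5 differences are transitions and 1 are transversions, so P = 5/33 ≈ 0.151515 and Q = 1/33 ≈ 0.030303.
Under the Kimura two-parameter model, d = −½ ln(1 − 2P − Q) − ¼ ln(1 − 2Q).
1 − 2P − Q = 0.666667, giving −½ ln(0.666667) = 0.202732.
1 − 2Q = 0.939394, giving −¼ ln(0.939394) = 0.015630.
d = 0.202732 + 0.015630 = 0.218362.

0.218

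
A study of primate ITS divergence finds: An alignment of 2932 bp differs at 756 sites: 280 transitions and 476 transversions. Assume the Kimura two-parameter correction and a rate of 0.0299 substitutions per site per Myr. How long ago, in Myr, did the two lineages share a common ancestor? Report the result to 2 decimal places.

5.29

P = 280/2932 ≈ 0.095498 and Q = 476/2932 ≈ 0.162347.
Under the Kimura two-parameter model, d = −½ ln(1 − 2P − Q) − ¼ ln(1 − 2Q).
1 − 2P − Q = 0.646657, giving −½ ln(0.646657) = 0.217970.
1 − 2Q = 0.675306, giving −¼ ln(0.675306) = 0.098147.
d = 0.217970 + 0.098147 = 0.316117.
Under a molecular clock d = 2μt, so t = d/(2μ) = 0.316117 / (2 × 0.0299) = 5.29 Myr.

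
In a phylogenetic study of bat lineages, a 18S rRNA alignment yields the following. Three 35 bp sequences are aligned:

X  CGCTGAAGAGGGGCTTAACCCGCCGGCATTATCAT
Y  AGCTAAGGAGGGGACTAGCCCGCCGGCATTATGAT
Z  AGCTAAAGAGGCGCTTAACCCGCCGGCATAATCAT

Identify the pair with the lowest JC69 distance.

X–Y: 7/35 differ, p = 0.200, d = 0.233.
X–Z: 4/35 differ, p = 0.114, d = 0.124.
Y–Z: 7/35 differ, p = 0.200, d = 0.233.
The smallest distance is between X and Z.

X and Z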